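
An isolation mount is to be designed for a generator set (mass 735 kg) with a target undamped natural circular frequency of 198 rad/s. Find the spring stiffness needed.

k = m·ω_n² = 735 × 198.0² = 735 × 39200 = 28810000 N/m.

28800000 N/m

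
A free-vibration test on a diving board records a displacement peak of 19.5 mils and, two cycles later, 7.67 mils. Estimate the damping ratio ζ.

Logarithmic decrement δ = (1/n)·ln(x₀/x_n) = (1/2)·ln(19.5/7.67) = (1/2)·ln(2.542) = 0.4665.
ζ = δ/√(4π² + δ²) = 0.4665/√(39.48 + 0.218) = 0.4665/6.300 = 0.07405.

0.0740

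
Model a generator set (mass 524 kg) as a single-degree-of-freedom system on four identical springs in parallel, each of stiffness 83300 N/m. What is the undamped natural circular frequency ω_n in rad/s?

25.2 rad/s

Parallel springs add: k_eq = 4 × 83300 = 333200 N/m.
ω_n = √(k_eq/m) = √(333200/524) = √635.9 = 25.22 rad/s.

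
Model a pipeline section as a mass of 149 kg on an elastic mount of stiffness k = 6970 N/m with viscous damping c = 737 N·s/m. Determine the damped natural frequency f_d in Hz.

1.01 Hz

ω_n = √(k/m) = √(6970/149) = 6.839 rad/s.
Critical damping c_c = 2√(k·m) = 2√(6970 × 149) = 2038 N·s/m, so ζ = c/c_c = 737/2038 = 0.3616.
ω_d = ω_n√(1 − ζ²) = 6.839 × √(1 − 0.131) = 6.377 rad/s.
f_d = ω_d/(2π) = 1.015 Hz.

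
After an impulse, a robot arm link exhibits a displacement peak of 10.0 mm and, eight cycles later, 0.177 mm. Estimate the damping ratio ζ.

Logarithmic decrement δ = (1/n)·ln(x₀/x_n) = (1/8)·ln(10.0/0.177) = (1/8)·ln(56.50) = 0.5043.
ζ = δ/√(4π² + δ²) = 0.5043/√(39.48 + 0.254) = 0.5043/6.303 = 0.08000.

0.0800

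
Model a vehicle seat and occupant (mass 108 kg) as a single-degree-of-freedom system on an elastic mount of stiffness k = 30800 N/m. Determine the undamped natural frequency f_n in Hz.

ω_n = √(k/m) = √(30800/108) = √285.2 = 16.89 rad/s.
f_n = ω_n/(2π) = 16.89/6.283 = 2.688 Hz.

2.69 Hz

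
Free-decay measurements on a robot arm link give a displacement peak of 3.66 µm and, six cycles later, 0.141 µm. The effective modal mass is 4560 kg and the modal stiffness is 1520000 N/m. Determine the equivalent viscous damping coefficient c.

14300 N·s/m

Logarithmic decrement δ = (1/n)·ln(x₀/x_n) = (1/6)·ln(3.66/0.141) = (1/6)·ln(25.96) = 0.5427.
ζ = δ/√(4π² + δ²) = 0.5427/√(39.48 + 0.295) = 0.5427/6.307 = 0.08606.
c = ζ · 2√(km) = 0.08606 × 2√(1520000 × 4560) = 0.08606 × 166500 = 14330 N·s/m.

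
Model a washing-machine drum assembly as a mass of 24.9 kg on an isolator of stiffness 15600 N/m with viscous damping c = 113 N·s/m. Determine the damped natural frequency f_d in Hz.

3.97 Hz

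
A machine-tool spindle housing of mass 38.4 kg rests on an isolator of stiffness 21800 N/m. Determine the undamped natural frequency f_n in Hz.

3.79 Hz

ω_n = √(k/m) = √(21800/38.4) = √567.7 = 23.83 rad/s.
f_n = ω_n/(2π) = 23.83/6.283 = 3.792 Hz.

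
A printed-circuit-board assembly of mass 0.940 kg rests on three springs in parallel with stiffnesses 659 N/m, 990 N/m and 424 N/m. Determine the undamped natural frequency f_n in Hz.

7.47 Hz

Parallel springs add: k_eq = 659 + 990 + 424 = 2073 N/m.
ω_n = √(k_eq/m) = √(2073/0.940) = √2205 = 46.96 rad/s.
f_n = ω_n/(2π) = 46.96/6.283 = 7.474 Hz.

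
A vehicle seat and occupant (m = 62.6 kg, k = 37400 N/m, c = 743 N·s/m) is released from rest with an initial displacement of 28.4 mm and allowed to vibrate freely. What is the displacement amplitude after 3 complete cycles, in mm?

ζ = c/(2√(km)) = 743/(2√(37400 × 62.6)) = 743/3060 = 0.2428.
Logarithmic decrement δ = 2πζ/√(1 − ζ²) = 2π × 0.2428/√(1 − 0.0589) = 1.573.
After n cycles, x_n/x₀ = e^(−nδ), so x_3 = 28.4 × e^(−3 × 1.573) = 28.4 × 0.008936 = 0.2538 mm.

0.254 mm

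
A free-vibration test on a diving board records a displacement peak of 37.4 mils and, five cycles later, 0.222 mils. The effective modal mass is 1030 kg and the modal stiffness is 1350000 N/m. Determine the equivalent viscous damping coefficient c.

Logarithmic decrement δ = (1/n)·ln(x₀/x_n) = (1/5)·ln(37.4/0.222) = (1/5)·ln(168.5) = 1.025.
ζ = δ/√(4π² + δ²) = 1.025/√(39.48 + 1.05) = 1.025/6.366 = 0.1611.
c = ζ · 2√(km) = 0.1611 × 2√(1350000 × 1030) = 0.1611 × 74580 = 12010 N·s/m.

12000 N·s/m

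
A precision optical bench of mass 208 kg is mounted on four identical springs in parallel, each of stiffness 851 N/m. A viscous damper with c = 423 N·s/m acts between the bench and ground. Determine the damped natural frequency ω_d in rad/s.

3.92 rad/s

Parallel springs add: k_eq = 4 × 851 = 3404 N/m.
ω_n = √(k_eq/m) = √(3404/208) = 4.045 rad/s.
Critical damping c_c = 2√(k_eq·m) = 2√(3404 × 208) = 1683 N·s/m, so ζ = c/c_c = 423/1683 = 0.2514.
ω_d = ω_n√(1 − ζ²) = 4.045 × √(1 − 0.0632) = 3.916 rad/s.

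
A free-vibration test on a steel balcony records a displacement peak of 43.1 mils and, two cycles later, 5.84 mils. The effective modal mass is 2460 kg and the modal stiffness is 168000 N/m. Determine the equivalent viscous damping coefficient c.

Logarithmic decrement δ = (1/n)·ln(x₀/x_n) = (1/2)·ln(43.1/5.84) = (1/2)·ln(7.380) = 0.9994.
ζ = δ/√(4π² + δ²) = 0.9994/√(39.48 + 0.999) = 0.9994/6.362 = 0.1571.
c = ζ · 2√(km) = 0.1571 × 2√(168000 × 2460) = 0.1571 × 40660 = 6387 N·s/m.

6390 N·s/m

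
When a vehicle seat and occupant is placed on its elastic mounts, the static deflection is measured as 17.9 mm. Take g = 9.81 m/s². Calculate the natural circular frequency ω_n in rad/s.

ω_n = √(g/δ_st) = √(9.81/0.0179) = √548.0 = 23.41 rad/s.

23.4 rad/s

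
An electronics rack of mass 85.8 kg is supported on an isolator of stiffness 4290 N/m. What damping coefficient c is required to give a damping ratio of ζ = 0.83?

1010 N·s/m

c_c = 2√(k·m) = 2√(4290 × 85.8) = 1213 N·s/m.
c = ζ·c_c = 0.83 × 1213 = 1007 N·s/m.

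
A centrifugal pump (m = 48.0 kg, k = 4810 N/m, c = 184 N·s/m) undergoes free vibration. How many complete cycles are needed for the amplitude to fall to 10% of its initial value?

ζ = c/(2√(km)) = 184/(2√(4810 × 48.0)) = 184/961.0 = 0.1915.
Logarithmic decrement δ = 2πζ/√(1 − ζ²) = 2π × 0.1915/√(1 − 0.0367) = 1.226.
x_n/x₀ = e^(−nδ) ≤ 0.1; take ln: n ≥ ln(1/0.1)/δ = 2.303/1.226 = 1.879.
So 2 complete cycles are required.

2 cycles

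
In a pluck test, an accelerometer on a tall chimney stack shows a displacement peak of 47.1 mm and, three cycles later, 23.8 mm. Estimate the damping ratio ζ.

Logarithmic decrement δ = (1/n)·ln(x₀/x_n) = (1/3)·ln(47.1/23.8) = (1/3)·ln(1.979) = 0.2275.
ζ = δ/√(4π² + δ²) = 0.2275/√(39.48 + 0.0518) = 0.2275/6.287 = 0.03619.

0.0362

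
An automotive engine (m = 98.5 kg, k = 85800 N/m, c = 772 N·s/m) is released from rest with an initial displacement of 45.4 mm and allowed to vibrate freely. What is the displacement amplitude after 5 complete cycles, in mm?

ζ = c/(2√(km)) = 772/(2√(85800 × 98.5)) = 772/5814 = 0.1328.
Logarithmic decrement δ = 2πζ/√(1 − ζ²) = 2π × 0.1328/√(1 − 0.0176) = 0.8417.
After n cycles, x_n/x₀ = e^(−nδ), so x_5 = 45.4 × e^(−5 × 0.8417) = 45.4 × 0.01487 = 0.6750 mm.

0.675 mm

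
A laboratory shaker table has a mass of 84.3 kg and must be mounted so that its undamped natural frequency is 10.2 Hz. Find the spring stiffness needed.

ω_n = 2πf_n = 2π × 10.2 = 64.09 rad/s.
k = m·ω_n² = 84.3 × 64.09² = 84.3 × 4107 = 346200 N/m.

346000 N/m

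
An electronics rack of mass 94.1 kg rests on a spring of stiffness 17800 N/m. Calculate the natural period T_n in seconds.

ω_n = √(k/m) = √(17800/94.1) = √189.2 = 13.75 rad/s.
T_n = 2π/ω_n = 6.283/13.75 = 0.4568 s.

0.457 s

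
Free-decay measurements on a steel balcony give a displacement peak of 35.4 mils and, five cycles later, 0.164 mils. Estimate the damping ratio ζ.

Logarithmic decrement δ = (1/n)·ln(x₀/x_n) = (1/5)·ln(35.4/0.164) = (1/5)·ln(215.9) = 1.075.
ζ = δ/√(4π² + δ²) = 1.075/√(39.48 + 1.16) = 1.075/6.374 = 0.1686.

0.169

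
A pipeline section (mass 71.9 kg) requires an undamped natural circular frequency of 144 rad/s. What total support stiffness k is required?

1490000 N/m

k = m·ω_n² = 71.9 × 144.0² = 71.9 × 20740 = 1491000 N/m.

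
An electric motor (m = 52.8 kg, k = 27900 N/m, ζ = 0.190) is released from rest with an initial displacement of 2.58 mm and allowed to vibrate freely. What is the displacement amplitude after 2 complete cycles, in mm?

Logarithmic decrement δ = 2πζ/√(1 − ζ²) = 2π × 0.1900/√(1 − 0.0361) = 1.216.
After n cycles, x_n/x₀ = e^(−nδ), so x_2 = 2.58 × e^(−2 × 1.216) = 2.58 × 0.08787 = 0.2267 mm.

0.227 mm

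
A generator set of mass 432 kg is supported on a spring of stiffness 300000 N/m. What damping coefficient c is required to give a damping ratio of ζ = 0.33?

c_c = 2√(k·m) = 2√(300000 × 432) = 22770 N·s/m.
c = ζ·c_c = 0.33 × 22770 = 7514 N·s/m.

7510 N·s/m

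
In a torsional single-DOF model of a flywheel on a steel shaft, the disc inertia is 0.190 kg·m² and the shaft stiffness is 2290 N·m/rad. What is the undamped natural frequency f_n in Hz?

ω_n = √(k_t/J) = √(2290/0.190) = √12050 = 109.8 rad/s.
f_n = ω_n/(2π) = 109.8/6.283 = 17.47 Hz.

17.5 Hz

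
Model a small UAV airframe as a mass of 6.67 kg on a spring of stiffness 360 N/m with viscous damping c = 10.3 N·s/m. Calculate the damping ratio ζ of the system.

0.105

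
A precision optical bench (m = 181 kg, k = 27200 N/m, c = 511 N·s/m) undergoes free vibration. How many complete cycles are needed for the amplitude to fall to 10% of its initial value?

ζ = c/(2√(km)) = 511/(2√(27200 × 181)) = 511/4438 = 0.1152.
Logarithmic decrement δ = 2πζ/√(1 − ζ²) = 2π × 0.1152/√(1 − 0.0133) = 0.7284.
x_n/x₀ = e^(−nδ) ≤ 0.1; take ln: n ≥ ln(1/0.1)/δ = 2.303/0.7284 = 3.161.
So 4 complete cycles are required.

4 cycles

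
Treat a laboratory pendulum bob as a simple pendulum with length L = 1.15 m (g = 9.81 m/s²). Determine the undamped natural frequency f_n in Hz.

0.465 Hz

For a simple pendulum ω_n = √(g/L) = √(9.81/1.15) = √8.530 = 2.921 rad/s.
f_n = ω_n/(2π) = 2.921/6.283 = 0.4648 Hz.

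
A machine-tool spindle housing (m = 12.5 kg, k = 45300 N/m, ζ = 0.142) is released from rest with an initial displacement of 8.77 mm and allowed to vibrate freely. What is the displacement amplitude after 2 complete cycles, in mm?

Logarithmic decrement δ = 2πζ/√(1 − ζ²) = 2π × 0.1420/√(1 − 0.0202) = 0.9013.
After n cycles, x_n/x₀ = e^(−nδ), so x_2 = 8.77 × e^(−2 × 0.9013) = 8.77 × 0.1649 = 1.446 mm.

1.45 mm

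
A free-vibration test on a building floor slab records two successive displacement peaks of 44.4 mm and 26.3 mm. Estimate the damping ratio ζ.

Logarithmic decrement δ = (1/n)·ln(x₀/x_n) = (1/1)·ln(44.4/26.3) = (1/1)·ln(1.688) = 0.5237.
ζ = δ/√(4π² + δ²) = 0.5237/√(39.48 + 0.274) = 0.5237/6.305 = 0.08306.

0.0831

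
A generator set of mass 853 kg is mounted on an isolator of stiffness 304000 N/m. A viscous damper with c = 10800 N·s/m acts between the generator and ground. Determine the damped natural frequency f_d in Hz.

ω_n = √(k/m) = √(304000/853) = 18.88 rad/s.
Critical damping c_c = 2√(k·m) = 2√(304000 × 853) = 32210 N·s/m, so ζ = c/c_c = 10800/32210 = 0.3353.
ω_d = ω_n√(1 − ζ²) = 18.88 × √(1 − 0.112) = 17.79 rad/s.
f_d = ω_d/(2π) = 2.831 Hz.

2.83 Hz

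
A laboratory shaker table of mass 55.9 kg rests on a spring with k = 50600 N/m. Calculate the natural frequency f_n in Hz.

4.79 Hz

ω_n = √(k/m) = √(50600/55.9) = √905.2 = 30.09 rad/s.
f_n = ω_n/(2π) = 30.09/6.283 = 4.788 Hz.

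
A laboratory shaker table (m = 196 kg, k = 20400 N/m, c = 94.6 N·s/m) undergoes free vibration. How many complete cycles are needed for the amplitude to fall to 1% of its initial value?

ζ = c/(2√(km)) = 94.6/(2√(20400 × 196)) = 94.6/3999 = 0.02365.
Logarithmic decrement δ = 2πζ/√(1 − ζ²) = 2π × 0.02365/√(1 − 0.000560) = 0.1487.
x_n/x₀ = e^(−nδ) ≤ 0.01; take ln: n ≥ ln(1/0.01)/δ = 4.605/0.1487 = 30.98.
So 31 complete cycles are required.

31 cycles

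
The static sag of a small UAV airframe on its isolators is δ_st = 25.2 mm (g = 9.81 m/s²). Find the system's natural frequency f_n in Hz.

ω_n = √(g/δ_st) = √(9.81/0.0252) = √389.3 = 19.73 rad/s.
f_n = ω_n/(2π) = 19.73/6.283 = 3.140 Hz.

3.14 Hz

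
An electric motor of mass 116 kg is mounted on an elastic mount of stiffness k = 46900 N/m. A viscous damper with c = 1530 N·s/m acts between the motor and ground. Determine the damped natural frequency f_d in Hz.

3.02 Hz

ω_n = √(k/m) = √(46900/116) = 20.11 rad/s.
Critical damping c_c = 2√(k·m) = 2√(46900 × 116) = 4665 N·s/m, so ζ = c/c_c = 1530/4665 = 0.3280.
ω_d = ω_n√(1 − ζ²) = 20.11 × √(1 − 0.108) = 19.00 rad/s.
f_d = ω_d/(2π) = 3.023 Hz.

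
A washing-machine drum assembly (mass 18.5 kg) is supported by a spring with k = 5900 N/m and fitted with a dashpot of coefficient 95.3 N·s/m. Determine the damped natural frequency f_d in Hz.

ω_n = √(k/m) = √(5900/18.5) = 17.86 rad/s.
Critical damping c_c = 2√(k·m) = 2√(5900 × 18.5) = 660.8 N·s/m, so ζ = c/c_c = 95.3/660.8 = 0.1442.
ω_d = ω_n√(1 − ζ²) = 17.86 × √(1 − 0.0208) = 17.67 rad/s.
f_d = ω_d/(2π) = 2.813 Hz.

2.81 Hz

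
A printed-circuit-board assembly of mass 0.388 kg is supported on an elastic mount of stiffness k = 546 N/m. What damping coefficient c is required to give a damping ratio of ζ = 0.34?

c_c = 2√(k·m) = 2√(546.0 × 0.388) = 29.11 N·s/m.
c = ζ·c_c = 0.34 × 29.11 = 9.897 N·s/m.

9.90 N·s/m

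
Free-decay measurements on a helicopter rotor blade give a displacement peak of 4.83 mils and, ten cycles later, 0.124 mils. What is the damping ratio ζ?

0.0582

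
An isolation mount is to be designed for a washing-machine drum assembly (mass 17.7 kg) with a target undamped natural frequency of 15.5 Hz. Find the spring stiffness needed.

ω_n = 2πf_n = 2π × 15.5 = 97.39 rad/s.
k = m·ω_n² = 17.7 × 97.39² = 17.7 × 9485 = 167900 N/m.

168000 N/m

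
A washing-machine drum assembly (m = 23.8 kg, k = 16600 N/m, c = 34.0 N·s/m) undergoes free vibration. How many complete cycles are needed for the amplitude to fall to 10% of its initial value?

ζ = c/(2√(km)) = 34.0/(2√(16600 × 23.8)) = 34.0/1257 = 0.02705.
Logarithmic decrement δ = 2πζ/√(1 − ζ²) = 2π × 0.02705/√(1 − 0.000731) = 0.1700.
x_n/x₀ = e^(−nδ) ≤ 0.1; take ln: n ≥ ln(1/0.1)/δ = 2.303/0.1700 = 13.54.
So 14 complete cycles are required.

14 cycles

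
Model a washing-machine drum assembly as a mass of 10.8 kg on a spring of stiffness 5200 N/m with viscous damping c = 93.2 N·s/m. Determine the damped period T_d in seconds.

ω_n = √(k/m) = √(5200/10.8) = 21.94 rad/s.
Critical damping c_c = 2√(k·m) = 2√(5200 × 10.8) = 474.0 N·s/m, so ζ = c/c_c = 93.2/474.0 = 0.1966.
ω_d = ω_n√(1 − ζ²) = 21.94 × √(1 − 0.0387) = 21.51 rad/s.
T_d = 2π/ω_d = 0.2920 s.

0.292 s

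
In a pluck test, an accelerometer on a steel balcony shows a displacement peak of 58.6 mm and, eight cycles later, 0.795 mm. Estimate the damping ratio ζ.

0.0852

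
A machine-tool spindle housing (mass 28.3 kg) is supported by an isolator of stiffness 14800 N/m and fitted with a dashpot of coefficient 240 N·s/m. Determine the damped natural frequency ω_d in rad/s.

ω_n = √(k/m) = √(14800/28.3) = 22.87 rad/s.
Critical damping c_c = 2√(k·m) = 2√(14800 × 28.3) = 1294 N·s/m, so ζ = c/c_c = 240/1294 = 0.1854.
ω_d = ω_n√(1 − ζ²) = 22.87 × √(1 − 0.0344) = 22.47 rad/s.

22.5 rad/s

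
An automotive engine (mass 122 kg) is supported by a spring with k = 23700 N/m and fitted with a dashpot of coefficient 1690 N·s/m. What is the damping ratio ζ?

ω_n = √(k/m) = √(23700/122) = 13.94 rad/s.
Critical damping c_c = 2√(k·m) = 2√(23700 × 122) = 3401 N·s/m, so ζ = c/c_c = 1690/3401 = 0.4969.

0.497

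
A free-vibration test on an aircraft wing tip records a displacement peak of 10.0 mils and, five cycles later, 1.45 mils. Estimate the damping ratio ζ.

0.0614

Logarithmic decrement δ = (1/n)·ln(x₀/x_n) = (1/5)·ln(10.0/1.45) = (1/5)·ln(6.897) = 0.3862.
ζ = δ/√(4π² + δ²) = 0.3862/√(39.48 + 0.149) = 0.3862/6.295 = 0.06135.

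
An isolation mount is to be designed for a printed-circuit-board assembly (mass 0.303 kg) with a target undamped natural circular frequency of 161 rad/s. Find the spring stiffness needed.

k = m·ω_n² = 0.303 × 161.0² = 0.303 × 25920 = 7854 N/m.

7850 N/m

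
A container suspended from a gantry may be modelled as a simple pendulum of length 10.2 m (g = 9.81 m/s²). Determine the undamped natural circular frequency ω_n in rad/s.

For a simple pendulum ω_n = √(g/L) = √(9.81/10.2) = √0.9618 = 0.9807 rad/s.

0.981 rad/s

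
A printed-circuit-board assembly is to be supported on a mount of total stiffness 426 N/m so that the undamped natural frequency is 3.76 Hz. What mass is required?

ω_n = 2πf_n = 2π × 3.76 = 23.62 rad/s.
m = k/ω_n² = 426/23.62² = 426/558.1 = 0.7633 kg.

0.763 kg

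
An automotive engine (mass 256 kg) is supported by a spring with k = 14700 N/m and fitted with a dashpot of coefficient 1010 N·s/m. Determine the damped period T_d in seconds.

ω_n = √(k/m) = √(14700/256) = 7.578 rad/s.
Critical damping c_c = 2√(k·m) = 2√(14700 × 256) = 3880 N·s/m, so ζ = c/c_c = 1010/3880 = 0.2603.
ω_d = ω_n√(1 − ζ²) = 7.578 × √(1 − 0.0678) = 7.316 rad/s.
T_d = 2π/ω_d = 0.8588 s.

0.859 s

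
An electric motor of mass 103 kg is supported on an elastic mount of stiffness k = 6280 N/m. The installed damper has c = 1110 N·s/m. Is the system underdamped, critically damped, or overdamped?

c_c = 2√(k·m) = 1609 N·s/m; ζ = c/c_c = 1110/1609 = 0.690.
Since ζ < 1 the system is underdamped.

underdamped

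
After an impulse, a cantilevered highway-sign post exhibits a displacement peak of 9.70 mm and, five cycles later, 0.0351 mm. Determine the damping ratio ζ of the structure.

Logarithmic decrement δ = (1/n)·ln(x₀/x_n) = (1/5)·ln(9.70/0.0351) = (1/5)·ln(276.4) = 1.124.
ζ = δ/√(4π² + δ²) = 1.124/√(39.48 + 1.26) = 1.124/6.383 = 0.1761.

0.176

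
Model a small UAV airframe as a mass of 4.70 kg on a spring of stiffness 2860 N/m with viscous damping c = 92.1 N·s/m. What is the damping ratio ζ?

0.397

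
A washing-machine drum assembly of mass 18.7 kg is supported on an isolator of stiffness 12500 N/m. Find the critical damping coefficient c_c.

967 N·s/m

c_c = 2√(k·m) = 2√(12500 × 18.7) = 2 × 483.5 = 967.0 N·s/m.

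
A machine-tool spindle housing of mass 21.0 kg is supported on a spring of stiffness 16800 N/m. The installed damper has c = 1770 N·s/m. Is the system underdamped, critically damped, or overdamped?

c_c = 2√(k·m) = 1188 N·s/m; ζ = c/c_c = 1770/1188 = 1.49.
Since ζ > 1 the system is overdamped.

overdamped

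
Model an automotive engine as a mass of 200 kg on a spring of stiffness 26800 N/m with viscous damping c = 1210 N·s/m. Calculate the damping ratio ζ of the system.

ω_n = √(k/m) = √(26800/200) = 11.58 rad/s.
Critical damping c_c = 2√(k·m) = 2√(26800 × 200) = 4630 N·s/m, so ζ = c/c_c = 1210/4630 = 0.2613.

0.261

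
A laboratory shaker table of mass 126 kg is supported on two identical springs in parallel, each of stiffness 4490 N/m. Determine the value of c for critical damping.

Parallel springs add: k_eq = 2 × 4490 = 8980 N/m.
c_c = 2√(k_eq·m) = 2√(8980 × 126) = 2 × 1064 = 2127 N·s/m.

2130 N·s/m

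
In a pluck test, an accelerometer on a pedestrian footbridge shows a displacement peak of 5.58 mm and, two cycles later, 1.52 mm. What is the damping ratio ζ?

0.103

Logarithmic decrement δ = (1/n)·ln(x₀/x_n) = (1/2)·ln(5.58/1.52) = (1/2)·ln(3.671) = 0.6502.
ζ = δ/√(4π² + δ²) = 0.6502/√(39.48 + 0.423) = 0.6502/6.317 = 0.1029.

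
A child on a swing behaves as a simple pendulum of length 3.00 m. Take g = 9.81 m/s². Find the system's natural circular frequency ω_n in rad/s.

1.81 rad/s

For a simple pendulum ω_n = √(g/L) = √(9.81/3.00) = √3.270 = 1.808 rad/s.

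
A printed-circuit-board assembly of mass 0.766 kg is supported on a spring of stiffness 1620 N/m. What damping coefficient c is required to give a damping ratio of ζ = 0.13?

c_c = 2√(k·m) = 2√(1620 × 0.766) = 70.45 N·s/m.
c = ζ·c_c = 0.13 × 70.45 = 9.159 N·s/m.

9.16 N·s/m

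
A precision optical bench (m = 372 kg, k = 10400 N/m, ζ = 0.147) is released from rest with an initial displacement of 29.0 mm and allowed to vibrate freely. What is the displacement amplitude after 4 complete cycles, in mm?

Logarithmic decrement δ = 2πζ/√(1 − ζ²) = 2π × 0.1470/√(1 − 0.0216) = 0.9338.
After n cycles, x_n/x₀ = e^(−nδ), so x_4 = 29.0 × e^(−4 × 0.9338) = 29.0 × 0.02387 = 0.6923 mm.

0.692 mm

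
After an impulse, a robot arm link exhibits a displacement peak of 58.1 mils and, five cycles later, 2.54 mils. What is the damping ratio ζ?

0.0991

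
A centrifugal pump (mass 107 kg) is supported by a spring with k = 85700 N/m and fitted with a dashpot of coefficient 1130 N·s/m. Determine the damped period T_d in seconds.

ω_n = √(k/m) = √(85700/107) = 28.30 rad/s.
Critical damping c_c = 2√(k·m) = 2√(85700 × 107) = 6056 N·s/m, so ζ = c/c_c = 1130/6056 = 0.1866.
ω_d = ω_n√(1 − ζ²) = 28.30 × √(1 − 0.0348) = 27.80 rad/s.
T_d = 2π/ω_d = 0.2260 s.

0.226 s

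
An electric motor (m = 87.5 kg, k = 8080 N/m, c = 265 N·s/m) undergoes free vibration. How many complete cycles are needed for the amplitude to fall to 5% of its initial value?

ζ = c/(2√(km)) = 265/(2√(8080 × 87.5)) = 265/1682 = 0.1576.
Logarithmic decrement δ = 2πζ/√(1 − ζ²) = 2π × 0.1576/√(1 − 0.0248) = 1.003.
x_n/x₀ = e^(−nδ) ≤ 0.05; take ln: n ≥ ln(1/0.05)/δ = 2.996/1.003 = 2.988.
So 3 complete cycles are required.

3 cycles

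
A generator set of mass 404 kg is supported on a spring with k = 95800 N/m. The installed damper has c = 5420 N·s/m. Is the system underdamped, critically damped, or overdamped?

c_c = 2√(k·m) = 12440 N·s/m; ζ = c/c_c = 5420/12440 = 0.436.
Since ζ < 1 the system is underdamped.

underdamped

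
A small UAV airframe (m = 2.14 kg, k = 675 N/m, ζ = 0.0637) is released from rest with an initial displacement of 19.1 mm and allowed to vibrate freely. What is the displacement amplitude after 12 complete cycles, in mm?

Logarithmic decrement δ = 2πζ/√(1 − ζ²) = 2π × 0.06370/√(1 − 0.00406) = 0.4011.
After n cycles, x_n/x₀ = e^(−nδ), so x_12 = 19.1 × e^(−12 × 0.4011) = 19.1 × 0.008126 = 0.1552 mm.

0.155 mm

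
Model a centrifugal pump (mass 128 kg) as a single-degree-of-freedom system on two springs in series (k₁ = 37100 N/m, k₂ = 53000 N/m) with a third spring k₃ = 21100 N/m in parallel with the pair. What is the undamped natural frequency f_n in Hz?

2.91 Hz

Series pair: k_s = k₁k₂/(k₁+k₂) = (37100)(53000)/(37100 + 53000) = 21820 N/m. In parallel with k₃: k_eq = 21820 + 21100 = 42920 N/m.
ω_n = √(k_eq/m) = √(42920/128) = √335.3 = 18.31 rad/s.
f_n = ω_n/(2π) = 18.31/6.283 = 2.914 Hz.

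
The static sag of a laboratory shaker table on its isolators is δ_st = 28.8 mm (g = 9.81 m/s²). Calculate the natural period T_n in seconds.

0.340 s

ω_n = √(g/δ_st) = √(9.81/0.0288) = √340.6 = 18.46 rad/s.
T_n = 2π/ω_n = 6.283/18.46 = 0.3404 s.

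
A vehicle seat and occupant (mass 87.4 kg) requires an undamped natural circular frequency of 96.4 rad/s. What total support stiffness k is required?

812000 N/m

k = m·ω_n² = 87.4 × 96.40² = 87.4 × 9293 = 812200 N/m.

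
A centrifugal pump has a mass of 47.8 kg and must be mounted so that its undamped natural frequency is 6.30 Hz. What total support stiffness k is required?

74900 N/m

ω_n = 2πf_n = 2π × 6.30 = 39.58 rad/s.
k = m·ω_n² = 47.8 × 39.58² = 47.8 × 1567 = 74900 N/m.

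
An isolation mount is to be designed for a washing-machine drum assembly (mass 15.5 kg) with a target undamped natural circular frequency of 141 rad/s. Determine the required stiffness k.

k = m·ω_n² = 15.5 × 141.0² = 15.5 × 19880 = 308200 N/m.

308000 N/m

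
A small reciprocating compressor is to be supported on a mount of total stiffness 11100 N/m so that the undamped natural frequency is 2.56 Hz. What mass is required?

ω_n = 2πf_n = 2π × 2.56 = 16.08 rad/s.
m = k/ω_n² = 11100/16.08² = 11100/258.7 = 42.90 kg.

42.9 kg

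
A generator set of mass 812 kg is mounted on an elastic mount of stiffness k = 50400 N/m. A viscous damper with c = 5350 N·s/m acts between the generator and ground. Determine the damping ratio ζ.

ω_n = √(k/m) = √(50400/812) = 7.878 rad/s.
Critical damping c_c = 2√(k·m) = 2√(50400 × 812) = 12790 N·s/m, so ζ = c/c_c = 5350/12790 = 0.4181.

0.418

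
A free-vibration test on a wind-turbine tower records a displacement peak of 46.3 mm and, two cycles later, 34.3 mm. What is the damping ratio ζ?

0.0239

Logarithmic decrement δ = (1/n)·ln(x₀/x_n) = (1/2)·ln(46.3/34.3) = (1/2)·ln(1.350) = 0.1500.
ζ = δ/√(4π² + δ²) = 0.1500/√(39.48 + 0.0225) = 0.1500/6.285 = 0.02387.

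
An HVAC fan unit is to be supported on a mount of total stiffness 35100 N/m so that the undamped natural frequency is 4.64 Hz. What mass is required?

ω_n = 2πf_n = 2π × 4.64 = 29.15 rad/s.
m = k/ω_n² = 35100/29.15² = 35100/850.0 = 41.30 kg.

41.3 kg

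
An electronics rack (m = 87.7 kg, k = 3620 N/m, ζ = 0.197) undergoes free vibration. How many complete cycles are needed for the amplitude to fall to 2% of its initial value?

4 cycles

Logarithmic decrement δ = 2πζ/√(1 − ζ²) = 2π × 0.1970/√(1 − 0.0388) = 1.263.
x_n/x₀ = e^(−nδ) ≤ 0.02; take ln: n ≥ ln(1/0.02)/δ = 3.912/1.263 = 3.099.
So 4 complete cycles are required.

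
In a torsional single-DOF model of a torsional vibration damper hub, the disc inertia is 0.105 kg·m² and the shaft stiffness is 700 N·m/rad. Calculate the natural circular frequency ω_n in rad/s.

ω_n = √(k_t/J) = √(700/0.105) = √6667 = 81.65 rad/s.

81.6 rad/s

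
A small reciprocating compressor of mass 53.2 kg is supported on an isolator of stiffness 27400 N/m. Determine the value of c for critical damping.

2410 N·s/m

c_c = 2√(k·m) = 2√(27400 × 53.2) = 2 × 1207 = 2415 N·s/m.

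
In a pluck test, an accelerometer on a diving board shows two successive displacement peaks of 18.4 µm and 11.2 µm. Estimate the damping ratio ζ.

0.0788

Logarithmic decrement δ = (1/n)·ln(x₀/x_n) = (1/1)·ln(18.4/11.2) = (1/1)·ln(1.643) = 0.4964.
ζ = δ/√(4π² + δ²) = 0.4964/√(39.48 + 0.246) = 0.4964/6.303 = 0.07876.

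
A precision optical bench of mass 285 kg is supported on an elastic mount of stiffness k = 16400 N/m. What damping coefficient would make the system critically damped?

c_c = 2√(k·m) = 2√(16400 × 285) = 2 × 2162 = 4324 N·s/m.

4320 N·s/m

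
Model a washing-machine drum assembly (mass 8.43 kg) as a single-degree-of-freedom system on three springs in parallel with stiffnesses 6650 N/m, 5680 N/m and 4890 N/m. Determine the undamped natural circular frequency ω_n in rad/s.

Parallel springs add: k_eq = 6650 + 5680 + 4890 = 17220 N/m.
ω_n = √(k_eq/m) = √(17220/8.43) = √2043 = 45.20 rad/s.

45.2 rad/s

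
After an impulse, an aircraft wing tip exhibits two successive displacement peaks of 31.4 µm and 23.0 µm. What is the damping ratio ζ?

Logarithmic decrement δ = (1/n)·ln(x₀/x_n) = (1/1)·ln(31.4/23.0) = (1/1)·ln(1.365) = 0.3113.
ζ = δ/√(4π² + δ²) = 0.3113/√(39.48 + 0.0969) = 0.3113/6.291 = 0.04949.

0.0495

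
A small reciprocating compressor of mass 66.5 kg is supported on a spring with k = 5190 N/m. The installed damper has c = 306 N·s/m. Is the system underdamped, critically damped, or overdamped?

underdamped

c_c = 2√(k·m) = 1175 N·s/m; ζ = c/c_c = 306/1175 = 0.260.
Since ζ < 1 the system is underdamped.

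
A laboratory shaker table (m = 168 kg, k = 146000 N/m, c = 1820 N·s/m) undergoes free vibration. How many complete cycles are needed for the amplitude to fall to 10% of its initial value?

2 cycles

ζ = c/(2√(km)) = 1820/(2√(146000 × 168)) = 1820/9905 = 0.1837.
Logarithmic decrement δ = 2πζ/√(1 − ζ²) = 2π × 0.1837/√(1 − 0.0338) = 1.174.
x_n/x₀ = e^(−nδ) ≤ 0.1; take ln: n ≥ ln(1/0.1)/δ = 2.303/1.174 = 1.961.
So 2 complete cycles are required.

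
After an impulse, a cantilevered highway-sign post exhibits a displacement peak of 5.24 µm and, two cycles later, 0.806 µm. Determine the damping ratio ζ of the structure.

Logarithmic decrement δ = (1/n)·ln(x₀/x_n) = (1/2)·ln(5.24/0.806) = (1/2)·ln(6.501) = 0.9360.
ζ = δ/√(4π² + δ²) = 0.9360/√(39.48 + 0.876) = 0.9360/6.353 = 0.1473.

0.147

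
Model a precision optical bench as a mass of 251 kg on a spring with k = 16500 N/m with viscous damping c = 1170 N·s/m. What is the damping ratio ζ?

0.287

ω_n = √(k/m) = √(16500/251) = 8.108 rad/s.
Critical damping c_c = 2√(k·m) = 2√(16500 × 251) = 4070 N·s/m, so ζ = c/c_c = 1170/4070 = 0.2875.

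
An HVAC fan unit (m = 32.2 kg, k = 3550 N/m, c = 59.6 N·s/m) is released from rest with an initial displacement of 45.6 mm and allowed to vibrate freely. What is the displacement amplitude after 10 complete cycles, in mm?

0.176 mm

ζ = c/(2√(km)) = 59.6/(2√(3550 × 32.2)) = 59.6/676.2 = 0.08814.
Logarithmic decrement δ = 2πζ/√(1 − ζ²) = 2π × 0.08814/√(1 − 0.00777) = 0.5560.
After n cycles, x_n/x₀ = e^(−nδ), so x_10 = 45.6 × e^(−10 × 0.5560) = 45.6 × 0.003850 = 0.1756 mm.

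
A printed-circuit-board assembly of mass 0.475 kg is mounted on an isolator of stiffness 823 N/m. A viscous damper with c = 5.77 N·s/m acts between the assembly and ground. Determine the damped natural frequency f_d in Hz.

6.55 Hz

ω_n = √(k/m) = √(823.0/0.475) = 41.62 rad/s.
Critical damping c_c = 2√(k·m) = 2√(823.0 × 0.475) = 39.54 N·s/m, so ζ = c/c_c = 5.77/39.54 = 0.1459.
ω_d = ω_n√(1 − ζ²) = 41.62 × √(1 − 0.0213) = 41.18 rad/s.
f_d = ω_d/(2π) = 6.554 Hz.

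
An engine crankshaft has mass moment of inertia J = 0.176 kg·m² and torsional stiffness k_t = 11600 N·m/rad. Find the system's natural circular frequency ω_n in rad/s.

ω_n = √(k_t/J) = √(11600/0.176) = √65910 = 256.7 rad/s.

257 rad/s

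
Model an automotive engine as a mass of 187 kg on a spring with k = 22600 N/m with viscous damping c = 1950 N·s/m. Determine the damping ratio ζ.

ω_n = √(k/m) = √(22600/187) = 10.99 rad/s.
Critical damping c_c = 2√(k·m) = 2√(22600 × 187) = 4112 N·s/m, so ζ = c/c_c = 1950/4112 = 0.4743.

0.474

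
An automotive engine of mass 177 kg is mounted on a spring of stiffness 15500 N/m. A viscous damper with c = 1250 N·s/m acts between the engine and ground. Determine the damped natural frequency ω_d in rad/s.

8.67 rad/s

ω_n = √(k/m) = √(15500/177) = 9.358 rad/s.
Critical damping c_c = 2√(k·m) = 2√(15500 × 177) = 3313 N·s/m, so ζ = c/c_c = 1250/3313 = 0.3773.
ω_d = ω_n√(1 − ζ²) = 9.358 × √(1 − 0.142) = 8.666 rad/s.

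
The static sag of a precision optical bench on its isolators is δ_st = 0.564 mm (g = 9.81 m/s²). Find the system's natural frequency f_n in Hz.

21.0 Hz

ω_n = √(g/δ_st) = √(9.81/0.000564) = √17390 = 131.9 rad/s.
f_n = ω_n/(2π) = 131.9/6.283 = 20.99 Hz.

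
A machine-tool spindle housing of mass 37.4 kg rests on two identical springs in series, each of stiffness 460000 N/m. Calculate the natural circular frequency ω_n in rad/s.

78.4 rad/s

Series springs: 1/k_eq = 2/460000, so k_eq = 460000/2 = 230000 N/m.
ω_n = √(k_eq/m) = √(230000/37.4) = √6150 = 78.42 rad/s.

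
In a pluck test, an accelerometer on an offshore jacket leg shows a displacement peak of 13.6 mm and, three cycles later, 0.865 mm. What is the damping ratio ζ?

0.145

Logarithmic decrement δ = (1/n)·ln(x₀/x_n) = (1/3)·ln(13.6/0.865) = (1/3)·ln(15.72) = 0.9184.
ζ = δ/√(4π² + δ²) = 0.9184/√(39.48 + 0.843) = 0.9184/6.350 = 0.1446.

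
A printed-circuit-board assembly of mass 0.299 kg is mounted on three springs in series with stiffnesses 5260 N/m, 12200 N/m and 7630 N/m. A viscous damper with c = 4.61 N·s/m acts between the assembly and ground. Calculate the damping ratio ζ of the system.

0.0846

Series springs: 1/k_eq = 1/5260 + 1/12200 + 1/7630 = 0.0004031, so k_eq = 2481 N/m.
ω_n = √(k_eq/m) = √(2481/0.299) = 91.08 rad/s.
Critical damping c_c = 2√(k_eq·m) = 2√(2481 × 0.299) = 54.47 N·s/m, so ζ = c/c_c = 4.61/54.47 = 0.08464.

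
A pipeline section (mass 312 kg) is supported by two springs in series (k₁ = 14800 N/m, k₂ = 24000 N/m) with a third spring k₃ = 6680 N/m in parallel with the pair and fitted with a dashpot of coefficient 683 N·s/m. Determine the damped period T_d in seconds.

0.893 s

Series pair: k_s = k₁k₂/(k₁+k₂) = (14800)(24000)/(14800 + 24000) = 9155 N/m. In parallel with k₃: k_eq = 9155 + 6680 = 15830 N/m.
ω_n = √(k_eq/m) = √(15830/312) = 7.124 rad/s.
Critical damping c_c = 2√(k_eq·m) = 2√(15830 × 312) = 4445 N·s/m, so ζ = c/c_c = 683/4445 = 0.1536.
ω_d = ω_n√(1 − ζ²) = 7.124 × √(1 − 0.0236) = 7.039 rad/s.
T_d = 2π/ω_d = 0.8926 s.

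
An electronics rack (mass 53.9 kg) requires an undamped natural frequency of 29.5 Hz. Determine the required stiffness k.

ω_n = 2πf_n = 2π × 29.5 = 185.4 rad/s.
k = m·ω_n² = 53.9 × 185.4² = 53.9 × 34360 = 1852000 N/m.

1850000 N/m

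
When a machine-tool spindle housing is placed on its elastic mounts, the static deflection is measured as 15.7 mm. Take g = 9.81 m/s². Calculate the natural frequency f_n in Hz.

3.98 Hz

ω_n = √(g/δ_st) = √(9.81/0.0157) = √624.8 = 25.00 rad/s.
f_n = ω_n/(2π) = 25.00/6.283 = 3.978 Hz.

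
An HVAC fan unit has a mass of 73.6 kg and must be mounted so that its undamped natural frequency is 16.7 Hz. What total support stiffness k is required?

ω_n = 2πf_n = 2π × 16.7 = 104.9 rad/s.
k = m·ω_n² = 73.6 × 104.9² = 73.6 × 11010 = 810300 N/m.

810000 N/m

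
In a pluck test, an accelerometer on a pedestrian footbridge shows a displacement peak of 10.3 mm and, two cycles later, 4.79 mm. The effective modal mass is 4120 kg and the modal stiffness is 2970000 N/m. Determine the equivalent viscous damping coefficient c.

13500 N·s/m

Logarithmic decrement δ = (1/n)·ln(x₀/x_n) = (1/2)·ln(10.3/4.79) = (1/2)·ln(2.150) = 0.3828.
ζ = δ/√(4π² + δ²) = 0.3828/√(39.48 + 0.147) = 0.3828/6.295 = 0.06081.
c = ζ · 2√(km) = 0.06081 × 2√(2970000 × 4120) = 0.06081 × 221200 = 13450 N·s/m.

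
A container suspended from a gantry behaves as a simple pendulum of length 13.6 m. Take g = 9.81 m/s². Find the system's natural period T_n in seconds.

7.40 s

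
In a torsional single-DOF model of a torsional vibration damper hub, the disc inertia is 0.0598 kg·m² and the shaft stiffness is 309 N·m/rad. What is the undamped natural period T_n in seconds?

0.0874 s

ω_n = √(k_t/J) = √(309/0.0598) = √5167 = 71.88 rad/s.
T_n = 2π/ω_n = 6.283/71.88 = 0.08741 s.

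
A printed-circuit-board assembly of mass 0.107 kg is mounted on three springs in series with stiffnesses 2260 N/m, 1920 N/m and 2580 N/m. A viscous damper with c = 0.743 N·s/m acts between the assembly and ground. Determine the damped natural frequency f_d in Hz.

Series springs: 1/k_eq = 1/2260 + 1/1920 + 1/2580 = 0.001351, so k_eq = 740.2 N/m.
ω_n = √(k_eq/m) = √(740.2/0.107) = 83.18 rad/s.
Critical damping c_c = 2√(k_eq·m) = 2√(740.2 × 0.107) = 17.80 N·s/m, so ζ = c/c_c = 0.743/17.80 = 0.04174.
ω_d = ω_n√(1 − ζ²) = 83.18 × √(1 − 0.00174) = 83.10 rad/s.
f_d = ω_d/(2π) = 13.23 Hz.

13.2 Hz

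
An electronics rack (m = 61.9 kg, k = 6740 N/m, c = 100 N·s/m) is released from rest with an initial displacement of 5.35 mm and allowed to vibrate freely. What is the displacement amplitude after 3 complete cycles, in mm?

ζ = c/(2√(km)) = 100/(2√(6740 × 61.9)) = 100/1292 = 0.07741.
Logarithmic decrement δ = 2πζ/√(1 − ζ²) = 2π × 0.07741/√(1 − 0.00599) = 0.4878.
After n cycles, x_n/x₀ = e^(−nδ), so x_3 = 5.35 × e^(−3 × 0.4878) = 5.35 × 0.2314 = 1.238 mm.

1.24 mm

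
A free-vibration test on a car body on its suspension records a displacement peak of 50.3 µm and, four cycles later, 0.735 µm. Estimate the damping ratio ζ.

0.166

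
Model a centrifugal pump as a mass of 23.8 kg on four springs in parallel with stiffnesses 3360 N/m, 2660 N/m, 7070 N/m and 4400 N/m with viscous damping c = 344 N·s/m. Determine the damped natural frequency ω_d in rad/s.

26.1 rad/s

Parallel springs add: k_eq = 3360 + 2660 + 7070 + 4400 = 17490 N/m.
ω_n = √(k_eq/m) = √(17490/23.8) = 27.11 rad/s.
Critical damping c_c = 2√(k_eq·m) = 2√(17490 × 23.8) = 1290 N·s/m, so ζ = c/c_c = 344/1290 = 0.2666.
ω_d = ω_n√(1 − ζ²) = 27.11 × √(1 − 0.0711) = 26.13 rad/s.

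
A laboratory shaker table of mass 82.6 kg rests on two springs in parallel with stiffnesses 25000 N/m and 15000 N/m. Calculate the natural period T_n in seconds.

Parallel springs add: k_eq = 25000 + 15000 = 40000 N/m.
ω_n = √(k_eq/m) = √(40000/82.6) = √484.3 = 22.01 rad/s.
T_n = 2π/ω_n = 6.283/22.01 = 0.2855 s.

0.286 s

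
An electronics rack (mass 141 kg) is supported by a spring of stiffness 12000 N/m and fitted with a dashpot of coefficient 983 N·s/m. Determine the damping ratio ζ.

ω_n = √(k/m) = √(12000/141) = 9.225 rad/s.
Critical damping c_c = 2√(k·m) = 2√(12000 × 141) = 2602 N·s/m, so ζ = c/c_c = 983/2602 = 0.3779.

0.378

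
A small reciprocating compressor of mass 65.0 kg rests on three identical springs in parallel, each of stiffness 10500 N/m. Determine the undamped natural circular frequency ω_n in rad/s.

Parallel springs add: k_eq = 3 × 10500 = 31500 N/m.
ω_n = √(k_eq/m) = √(31500/65.0) = √484.6 = 22.01 rad/s.

22.0 rad/s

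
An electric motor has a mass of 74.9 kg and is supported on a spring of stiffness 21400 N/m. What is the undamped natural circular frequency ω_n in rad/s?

ω_n = √(k/m) = √(21400/74.9) = √285.7 = 16.90 rad/s.

16.9 rad/s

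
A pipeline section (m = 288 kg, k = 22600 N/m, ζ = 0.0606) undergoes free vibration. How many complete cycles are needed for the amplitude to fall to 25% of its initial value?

4 cycles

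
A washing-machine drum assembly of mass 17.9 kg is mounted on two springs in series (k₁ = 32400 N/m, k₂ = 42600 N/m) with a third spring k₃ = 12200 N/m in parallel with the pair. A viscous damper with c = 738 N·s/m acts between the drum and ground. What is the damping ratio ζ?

Series pair: k_s = k₁k₂/(k₁+k₂) = (32400)(42600)/(32400 + 42600) = 18400 N/m. In parallel with k₃: k_eq = 18400 + 12200 = 30600 N/m.
ω_n = √(k_eq/m) = √(30600/17.9) = 41.35 rad/s.
Critical damping c_c = 2√(k_eq·m) = 2√(30600 × 17.9) = 1480 N·s/m, so ζ = c/c_c = 738/1480 = 0.4986.

0.499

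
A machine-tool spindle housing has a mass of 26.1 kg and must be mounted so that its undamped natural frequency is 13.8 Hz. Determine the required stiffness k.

ω_n = 2πf_n = 2π × 13.8 = 86.71 rad/s.
k = m·ω_n² = 26.1 × 86.71² = 26.1 × 7518 = 196200 N/m.

196000 N/m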